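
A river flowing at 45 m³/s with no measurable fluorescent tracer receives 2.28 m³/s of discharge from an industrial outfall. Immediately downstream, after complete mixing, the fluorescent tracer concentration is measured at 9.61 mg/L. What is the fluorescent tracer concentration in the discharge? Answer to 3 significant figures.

199 mg/L

Mass balance: 45.00·0 + 2.280·Cₑ = 47.28·9.610
→ Cₑ = (47.28·9.610 − 45.00·0) / 2.280 = 199.3 mg/L.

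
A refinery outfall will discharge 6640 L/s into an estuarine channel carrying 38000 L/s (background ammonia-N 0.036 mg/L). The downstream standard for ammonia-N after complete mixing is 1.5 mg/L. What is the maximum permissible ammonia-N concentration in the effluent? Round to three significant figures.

9.88 mg/L

At the limit, (Qr·Cr + Qe·Cₑ)/(Qr + Qe) = 1.5:
Cₑ = (44640·1.5 − 38000·0.03600) / 6640 = 9.878 mg/L.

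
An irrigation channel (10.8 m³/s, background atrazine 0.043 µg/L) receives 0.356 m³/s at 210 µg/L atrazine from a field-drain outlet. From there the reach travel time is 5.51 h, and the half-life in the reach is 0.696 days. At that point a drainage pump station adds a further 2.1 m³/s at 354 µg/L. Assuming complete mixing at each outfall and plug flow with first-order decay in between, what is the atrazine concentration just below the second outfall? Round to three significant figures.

60.6 µg/L

Conservation of mass: C = (10.80·0.04300 + 0.3560·210.0) / 11.16 = 75.22/11.16 = 6.743 µg/L; combined flow 11.16 m³/s.
Half-life 0.696 d → k = ln 2 / 0.696 = 0.9959 d⁻¹.
After decay, C = 6.743 × e^(−kt) = 6.743 × 0.7956 = 5.365 µg/L.
Second outfall: C = (11.16·5.365 + 2.100·354.0)/13.26 = 60.60 µg/L.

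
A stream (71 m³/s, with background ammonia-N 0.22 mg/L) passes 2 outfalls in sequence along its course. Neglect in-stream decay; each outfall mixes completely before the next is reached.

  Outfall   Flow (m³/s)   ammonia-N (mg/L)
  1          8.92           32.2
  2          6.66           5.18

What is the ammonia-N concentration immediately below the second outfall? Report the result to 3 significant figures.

After outfall 1: Q = 71.00 + 8.920 = 79.92 m³/s; C = (71.00·0.2200 + 8.920·32.20)/79.92 = 3.789 mg/L.
After outfall 2: Q = 79.92 + 6.660 = 86.58 m³/s; C = (79.92·3.789 + 6.660·5.180)/86.58 = 3.896 mg/L.

3.90 mg/L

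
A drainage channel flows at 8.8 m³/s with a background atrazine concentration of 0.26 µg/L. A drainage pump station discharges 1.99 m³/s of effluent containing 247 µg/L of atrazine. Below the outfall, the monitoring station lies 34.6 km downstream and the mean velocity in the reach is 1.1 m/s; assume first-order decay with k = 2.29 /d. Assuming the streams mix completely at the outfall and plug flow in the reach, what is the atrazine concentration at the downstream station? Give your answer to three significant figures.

Mixed concentration C = ΣQC/ΣQ = (8.800·0.2600 + 1.990·247.0) / 10.79 = 493.8/10.79 = 45.77 µg/L.
Travel time t = 34.6·1000 / 1.1 = 31450 s = 8.737 h.
Applying C = C₀e^(−kt): 45.77 × 0.4344 = 19.88 µg/L.

19.9 µg/L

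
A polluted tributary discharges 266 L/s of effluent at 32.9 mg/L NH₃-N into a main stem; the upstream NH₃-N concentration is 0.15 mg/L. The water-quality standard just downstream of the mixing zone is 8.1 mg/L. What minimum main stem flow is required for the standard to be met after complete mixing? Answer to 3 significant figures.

Set C_mix = 8.1: (Q·0.1500 + 266.0·32.90) / (Q + 266.0) = 8.1
→ Q = 266.0·(32.90 − 8.1)/(8.1 − 0.1500) = 829.8 L/s.

830 L/s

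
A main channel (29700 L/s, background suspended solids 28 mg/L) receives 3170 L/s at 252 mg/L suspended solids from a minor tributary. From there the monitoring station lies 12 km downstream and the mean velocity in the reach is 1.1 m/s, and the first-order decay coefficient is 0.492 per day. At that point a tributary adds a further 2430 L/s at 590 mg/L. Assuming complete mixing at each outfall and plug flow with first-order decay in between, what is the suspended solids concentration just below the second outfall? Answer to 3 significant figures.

84.0 mg/L

Mixed concentration C = ΣQC/ΣQ = (29700·28.00 + 3170·252.0) / 32870 = 1630000/32870 = 49.60 mg/L; combined flow 32870 L/s.
Travel time t = 12·1000 / 1.1 = 10910 s = 3.030 h.
After decay, C = 49.60 × e^(−kt) = 49.60 × 0.9398 = 46.62 mg/L.
Second outfall: C = (32870·46.62 + 2430·590.0)/35300 = 84.02 mg/L.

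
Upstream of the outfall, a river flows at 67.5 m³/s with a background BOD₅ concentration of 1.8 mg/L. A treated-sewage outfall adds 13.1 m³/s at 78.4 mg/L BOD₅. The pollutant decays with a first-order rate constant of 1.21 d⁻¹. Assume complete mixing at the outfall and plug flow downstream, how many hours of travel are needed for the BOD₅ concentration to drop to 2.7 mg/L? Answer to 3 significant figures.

Mass balance: C = (67.50·1.800 + 13.10·78.40) / 80.60 = 1149/80.60 = 14.25 mg/L.
14.25·exp(−k·t) = 2.7 → t = ln(14.25/2.7)/k = 118800 s = 32.99 h.

33.0 h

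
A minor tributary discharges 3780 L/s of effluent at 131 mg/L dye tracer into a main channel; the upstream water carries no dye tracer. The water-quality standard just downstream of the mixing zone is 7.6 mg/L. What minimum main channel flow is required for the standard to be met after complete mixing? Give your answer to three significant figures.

Set C_mix = 7.6: (Q·0 + 3780·131.0) / (Q + 3780) = 7.6
→ Q = 3780·(131.0 − 7.6)/(7.6 − 0) = 61380 L/s.

61400 L/s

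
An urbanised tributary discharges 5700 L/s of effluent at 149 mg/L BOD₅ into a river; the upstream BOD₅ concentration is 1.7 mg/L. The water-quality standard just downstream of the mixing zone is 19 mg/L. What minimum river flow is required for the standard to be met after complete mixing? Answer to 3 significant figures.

Set C_mix = 19: (Q·1.700 + 5700·149.0) / (Q + 5700) = 19
→ Q = 5700·(149.0 − 19)/(19 − 1.700) = 42830 L/s.

42800 L/s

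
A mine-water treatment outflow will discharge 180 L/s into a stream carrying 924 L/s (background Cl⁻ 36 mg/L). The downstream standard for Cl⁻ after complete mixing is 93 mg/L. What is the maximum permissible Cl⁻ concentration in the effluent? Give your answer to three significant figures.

At the limit, (Qr·Cr + Qe·Cₑ)/(Qr + Qe) = 93:
Cₑ = (1104·93 − 924.0·36.00) / 180.0 = 385.6 mg/L.

386 mg/L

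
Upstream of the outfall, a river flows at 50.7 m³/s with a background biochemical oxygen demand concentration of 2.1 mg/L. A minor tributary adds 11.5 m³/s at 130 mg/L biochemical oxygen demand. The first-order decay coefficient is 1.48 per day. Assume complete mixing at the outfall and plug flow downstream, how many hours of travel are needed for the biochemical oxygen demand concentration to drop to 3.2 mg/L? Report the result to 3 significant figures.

Conservation of mass: C = (50.70·2.100 + 11.50·130.0) / 62.20 = 1601/62.20 = 25.75 mg/L.
25.75·exp(−k·t) = 3.2 → t = ln(25.75/3.2)/k = 121700 s = 33.81 h.

33.8 h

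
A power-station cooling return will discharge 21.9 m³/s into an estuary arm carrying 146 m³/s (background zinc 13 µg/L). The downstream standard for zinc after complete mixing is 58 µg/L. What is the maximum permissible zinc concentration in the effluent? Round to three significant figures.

358 µg/L

At the limit, (Qr·Cr + Qe·Cₑ)/(Qr + Qe) = 58:
Cₑ = (167.9·58 − 146.0·13.00) / 21.90 = 358.0 µg/L.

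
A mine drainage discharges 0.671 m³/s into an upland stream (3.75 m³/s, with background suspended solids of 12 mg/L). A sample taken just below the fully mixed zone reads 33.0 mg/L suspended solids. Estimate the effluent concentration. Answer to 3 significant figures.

150 mg/L

Mass balance: 3.750·12.00 + 0.6710·Cₑ = 4.421·33.00
→ Cₑ = (4.421·33.00 − 3.750·12.00) / 0.6710 = 150.4 mg/L.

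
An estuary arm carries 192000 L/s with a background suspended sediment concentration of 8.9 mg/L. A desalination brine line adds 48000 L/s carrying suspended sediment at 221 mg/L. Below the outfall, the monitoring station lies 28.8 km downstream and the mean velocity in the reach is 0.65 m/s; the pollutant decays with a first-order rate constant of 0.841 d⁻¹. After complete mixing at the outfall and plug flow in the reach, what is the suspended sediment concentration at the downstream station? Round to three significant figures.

After mixing, C = (192000·8.900 + 48000·221.0) / 240000 = 12320000/240000 = 51.32 mg/L.
Travel time t = 28.8·1000 / 0.65 = 44310 s = 12.31 h.
First-order decay: C = 51.32·exp(−k·t) = 51.32·0.6497 = 33.34 mg/L.

33.3 mg/L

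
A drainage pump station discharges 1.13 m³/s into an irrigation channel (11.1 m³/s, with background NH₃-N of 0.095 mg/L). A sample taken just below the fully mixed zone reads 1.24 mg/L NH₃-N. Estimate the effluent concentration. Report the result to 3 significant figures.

Mass balance: 11.10·0.09500 + 1.130·Cₑ = 12.23·1.240
→ Cₑ = (12.23·1.240 − 11.10·0.09500) / 1.130 = 12.49 mg/L.

12.5 mg/L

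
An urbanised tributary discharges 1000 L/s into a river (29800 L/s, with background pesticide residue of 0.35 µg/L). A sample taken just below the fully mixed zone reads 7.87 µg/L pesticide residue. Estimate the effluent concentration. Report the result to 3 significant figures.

Mass balance: 29800·0.3500 + 1000·Cₑ = 30800·7.870
→ Cₑ = (30800·7.870 − 29800·0.3500) / 1000 = 232.0 µg/L.

232 µg/L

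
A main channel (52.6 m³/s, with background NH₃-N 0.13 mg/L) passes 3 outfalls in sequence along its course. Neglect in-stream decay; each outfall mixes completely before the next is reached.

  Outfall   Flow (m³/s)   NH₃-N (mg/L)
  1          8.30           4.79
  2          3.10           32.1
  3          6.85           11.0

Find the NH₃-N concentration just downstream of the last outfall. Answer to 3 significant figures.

Outfall 1: combined Q = 60.90 m³/s; C = (52.60·0.1300 + 8.300·4.790)/60.90 = 0.7651 mg/L.
Outfall 2: combined Q = 64.00 m³/s; C = (60.90·0.7651 + 3.100·32.10)/64.00 = 2.283 mg/L.
Outfall 3: combined Q = 70.85 m³/s; C = (64.00·2.283 + 6.850·11.00)/70.85 = 3.126 mg/L.

3.13 mg/L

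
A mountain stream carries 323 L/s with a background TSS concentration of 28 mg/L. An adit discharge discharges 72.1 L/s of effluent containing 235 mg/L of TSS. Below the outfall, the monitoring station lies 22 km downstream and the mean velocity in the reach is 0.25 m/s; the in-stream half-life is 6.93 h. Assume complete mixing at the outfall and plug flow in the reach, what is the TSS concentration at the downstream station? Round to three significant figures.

Mixed concentration C = ΣQC/ΣQ = (323.0·28.00 + 72.10·235.0) / 395.1 = 25990/395.1 = 65.77 mg/L.
Travel time t = 22·1000 / 0.25 = 88000 s = 24.44 h.
Half-life 6.93 h → k = ln 2 / 6.93 = 0.1000 h⁻¹ = 2.401 d⁻¹.
After decay, C = 65.77 × e^(−kt) = 65.77 × 0.08673 = 5.705 mg/L.

5.70 mg/L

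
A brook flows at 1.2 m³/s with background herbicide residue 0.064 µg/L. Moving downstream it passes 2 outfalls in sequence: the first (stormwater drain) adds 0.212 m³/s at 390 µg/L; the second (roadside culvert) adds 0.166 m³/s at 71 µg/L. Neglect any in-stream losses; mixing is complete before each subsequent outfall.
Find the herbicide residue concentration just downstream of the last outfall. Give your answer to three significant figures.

After outfall 1: Q = 1.200 + 0.2120 = 1.412 m³/s; C = (1.200·0.06400 + 0.2120·390.0)/1.412 = 58.61 µg/L.
After outfall 2: Q = 1.412 + 0.1660 = 1.578 m³/s; C = (1.412·58.61 + 0.1660·71.00)/1.578 = 59.91 µg/L.

59.9 µg/L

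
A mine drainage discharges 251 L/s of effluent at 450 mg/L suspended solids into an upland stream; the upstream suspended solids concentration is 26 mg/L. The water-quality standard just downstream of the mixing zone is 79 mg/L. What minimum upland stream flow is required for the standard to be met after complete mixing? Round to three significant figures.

Set C_mix = 79: (Q·26.00 + 251.0·450.0) / (Q + 251.0) = 79
→ Q = 251.0·(450.0 − 79)/(79 − 26.00) = 1757 L/s.

1760 L/s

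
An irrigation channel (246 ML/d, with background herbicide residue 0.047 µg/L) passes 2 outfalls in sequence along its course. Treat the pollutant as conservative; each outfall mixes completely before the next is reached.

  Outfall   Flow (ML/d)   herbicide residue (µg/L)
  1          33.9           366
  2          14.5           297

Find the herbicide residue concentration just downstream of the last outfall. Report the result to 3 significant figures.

56.8 µg/L

Below outfall 1: Q → 279.9 ML/d, C = (246.0·0.04700 + 33.90·366.0)/279.9 = 44.37 µg/L.
Below outfall 2: Q → 294.4 ML/d, C = (279.9·44.37 + 14.50·297.0)/294.4 = 56.81 µg/L.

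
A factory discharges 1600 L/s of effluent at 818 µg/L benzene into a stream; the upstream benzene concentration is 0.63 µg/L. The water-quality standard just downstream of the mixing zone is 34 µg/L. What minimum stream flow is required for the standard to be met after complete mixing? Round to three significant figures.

Set C_mix = 34: (Q·0.6300 + 1600·818.0) / (Q + 1600) = 34
→ Q = 1600·(818.0 − 34)/(34 − 0.6300) = 37590 L/s.

37600 L/s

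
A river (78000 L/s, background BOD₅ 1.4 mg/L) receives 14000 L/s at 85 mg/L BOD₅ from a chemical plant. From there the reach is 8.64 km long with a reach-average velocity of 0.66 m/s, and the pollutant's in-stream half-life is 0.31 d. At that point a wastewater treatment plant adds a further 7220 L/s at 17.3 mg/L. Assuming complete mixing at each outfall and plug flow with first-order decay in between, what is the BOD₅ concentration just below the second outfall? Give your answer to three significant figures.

Conservation of mass: C = (78000·1.400 + 14000·85.00) / 92000 = 1299000/92000 = 14.12 mg/L; combined flow 92000 L/s.
Travel time t = 8.64·1000 / 0.66 = 13090 s = 3.636 h.
Half-life 0.31 d → k = ln 2 / 0.31 = 2.236 d⁻¹.
Applying C = C₀e^(−kt): 14.12 × 0.7126 = 10.06 mg/L.
Second outfall: C = (92000·10.06 + 7220·17.30)/99220 = 10.59 mg/L.

10.6 mg/L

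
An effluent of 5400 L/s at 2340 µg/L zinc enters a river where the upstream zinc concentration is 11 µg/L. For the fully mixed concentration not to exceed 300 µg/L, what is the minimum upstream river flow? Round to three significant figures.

38100 L/s

Set C_mix = 300: (Q·11.00 + 5400·2340) / (Q + 5400) = 300
→ Q = 5400·(2340 − 300)/(300 − 11.00) = 38120 L/s.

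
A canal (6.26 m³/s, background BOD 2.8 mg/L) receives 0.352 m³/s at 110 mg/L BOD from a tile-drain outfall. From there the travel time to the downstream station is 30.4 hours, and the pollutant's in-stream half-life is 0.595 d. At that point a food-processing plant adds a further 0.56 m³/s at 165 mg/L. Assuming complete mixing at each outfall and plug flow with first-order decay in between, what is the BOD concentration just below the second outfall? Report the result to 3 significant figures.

Flow-weighted average: C = (6.260·2.800 + 0.3520·110.0) / 6.612 = 56.25/6.612 = 8.507 mg/L; combined flow 6.612 m³/s.
Half-life 0.595 d → k = ln 2 / 0.595 = 1.165 d⁻¹.
After decay, C = 8.507 × e^(−kt) = 8.507 × 0.2286 = 1.945 mg/L.
At the second outfall, C = (6.612·1.945 + 0.5600·165.0) / (6.612 + 0.5600) = 14.68 mg/L.

14.7 mg/L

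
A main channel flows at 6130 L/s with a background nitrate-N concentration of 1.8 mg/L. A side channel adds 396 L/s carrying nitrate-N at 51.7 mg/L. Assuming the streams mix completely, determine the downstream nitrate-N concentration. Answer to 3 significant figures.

Mixed concentration C = ΣQC/ΣQ = (6130·1.800 + 396.0·51.70) / 6526 = 31510/6526 = 4.828 mg/L.

4.83 mg/L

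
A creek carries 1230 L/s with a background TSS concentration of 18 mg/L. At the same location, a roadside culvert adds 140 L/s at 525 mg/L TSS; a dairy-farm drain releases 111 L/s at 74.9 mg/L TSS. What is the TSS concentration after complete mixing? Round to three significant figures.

Mass balance: C = (1230·18.00 + 140.0·525.0 + 111.0·74.90) / 1481 = 104000/1481 = 70.19 mg/L.

70.2 mg/L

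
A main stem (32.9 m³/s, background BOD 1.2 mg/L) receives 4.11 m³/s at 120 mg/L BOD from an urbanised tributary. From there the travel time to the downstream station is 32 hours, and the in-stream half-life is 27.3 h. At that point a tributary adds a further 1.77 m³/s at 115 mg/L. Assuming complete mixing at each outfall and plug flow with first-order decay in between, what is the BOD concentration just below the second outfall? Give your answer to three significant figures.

After mixing, C = (32.90·1.200 + 4.110·120.0) / 37.01 = 532.7/37.01 = 14.39 mg/L; combined flow 37.01 m³/s.
Half-life 27.3 h → k = ln 2 / 27.3 = 0.02539 h⁻¹ = 0.6094 d⁻¹.
Applying C = C₀e^(−kt): 14.39 × 0.4438 = 6.387 mg/L.
At the second outfall, C = (37.01·6.387 + 1.770·115.0) / (37.01 + 1.770) = 11.34 mg/L.

11.3 mg/L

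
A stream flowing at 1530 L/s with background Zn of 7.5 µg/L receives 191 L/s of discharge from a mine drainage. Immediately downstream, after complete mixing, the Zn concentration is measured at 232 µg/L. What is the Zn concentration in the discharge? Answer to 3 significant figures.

Mass balance: 1530·7.500 + 191.0·Cₑ = 1721·232.0
→ Cₑ = (1721·232.0 − 1530·7.500) / 191.0 = 2030 µg/L.

2030 µg/L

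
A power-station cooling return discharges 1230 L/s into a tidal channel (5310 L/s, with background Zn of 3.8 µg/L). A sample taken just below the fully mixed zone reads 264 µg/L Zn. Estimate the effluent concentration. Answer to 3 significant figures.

1390 µg/L

Mass balance: 5310·3.800 + 1230·Cₑ = 6540·264.0
→ Cₑ = (6540·264.0 − 5310·3.800) / 1230 = 1387 µg/L.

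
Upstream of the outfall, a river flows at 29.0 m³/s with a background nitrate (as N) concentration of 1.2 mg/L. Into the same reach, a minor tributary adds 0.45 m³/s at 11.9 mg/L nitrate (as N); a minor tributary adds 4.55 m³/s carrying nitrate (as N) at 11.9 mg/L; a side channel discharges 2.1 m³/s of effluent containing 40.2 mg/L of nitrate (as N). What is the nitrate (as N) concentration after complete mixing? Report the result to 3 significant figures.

Flow-weighted average: C = (29.00·1.200 + 0.4500·11.90 + 4.550·11.90 + 2.100·40.20) / 36.10 = 178.7/36.10 = 4.951 mg/L.

4.95 mg/L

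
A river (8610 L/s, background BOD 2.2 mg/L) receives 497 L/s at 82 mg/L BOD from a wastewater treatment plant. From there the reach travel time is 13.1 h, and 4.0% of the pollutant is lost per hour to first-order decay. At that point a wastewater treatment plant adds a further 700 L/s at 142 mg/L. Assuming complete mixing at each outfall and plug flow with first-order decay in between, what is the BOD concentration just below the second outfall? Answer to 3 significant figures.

Flow-weighted average: C = (8610·2.200 + 497.0·82.00) / 9107 = 59700/9107 = 6.555 mg/L; combined flow 9107 L/s.
4.0%/h lost → k = −ln(1 − 0.04) = 0.04082 h⁻¹.
After decay, C = 6.555 × e^(−kt) = 6.555 × 0.5858 = 3.840 mg/L.
At the second outfall, C = (9107·3.840 + 700.0·142.0) / (9107 + 700.0) = 13.70 mg/L.

13.7 mg/L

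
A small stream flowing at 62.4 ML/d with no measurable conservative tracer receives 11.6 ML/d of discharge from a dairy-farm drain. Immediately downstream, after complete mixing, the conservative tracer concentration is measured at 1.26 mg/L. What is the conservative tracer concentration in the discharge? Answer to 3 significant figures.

8.04 mg/L

Mass balance: 62.40·0 + 11.60·Cₑ = 74.00·1.260
→ Cₑ = (74.00·1.260 − 62.40·0) / 11.60 = 8.038 mg/L.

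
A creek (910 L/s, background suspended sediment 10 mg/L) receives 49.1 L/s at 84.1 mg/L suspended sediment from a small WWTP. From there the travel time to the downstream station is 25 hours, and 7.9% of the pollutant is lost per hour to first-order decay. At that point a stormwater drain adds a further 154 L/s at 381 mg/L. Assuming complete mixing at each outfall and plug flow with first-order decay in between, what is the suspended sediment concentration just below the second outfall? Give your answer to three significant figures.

Mixed concentration C = ΣQC/ΣQ = (910.0·10.00 + 49.10·84.10) / 959.1 = 13230/959.1 = 13.79 mg/L; combined flow 959.1 L/s.
7.9%/h lost → k = −ln(1 − 0.079) = 0.08230 h⁻¹.
Applying C = C₀e^(−kt): 13.79 × 0.1278 = 1.763 mg/L.
At the second outfall, C = (959.1·1.763 + 154.0·381.0) / (959.1 + 154.0) = 54.23 mg/L.

54.2 mg/L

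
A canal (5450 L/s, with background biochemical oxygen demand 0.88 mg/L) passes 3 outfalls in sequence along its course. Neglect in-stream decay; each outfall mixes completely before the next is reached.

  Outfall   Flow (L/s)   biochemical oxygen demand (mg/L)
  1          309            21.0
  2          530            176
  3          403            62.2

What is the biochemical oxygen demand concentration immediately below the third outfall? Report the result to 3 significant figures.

19.4 mg/L

After outfall 1: Q = 5450 + 309.0 = 5759 L/s; C = (5450·0.8800 + 309.0·21.00)/5759 = 1.960 mg/L.
After outfall 2: Q = 5759 + 530.0 = 6289 L/s; C = (5759·1.960 + 530.0·176.0)/6289 = 16.63 mg/L.
After outfall 3: Q = 6289 + 403.0 = 6692 L/s; C = (6289·16.63 + 403.0·62.20)/6692 = 19.37 mg/L.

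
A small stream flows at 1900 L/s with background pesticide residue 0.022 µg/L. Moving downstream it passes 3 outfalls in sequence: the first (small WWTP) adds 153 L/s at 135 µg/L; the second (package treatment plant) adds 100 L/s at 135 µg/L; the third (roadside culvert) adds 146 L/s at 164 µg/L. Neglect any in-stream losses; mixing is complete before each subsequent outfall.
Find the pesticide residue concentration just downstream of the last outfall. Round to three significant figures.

Below outfall 1: Q → 2053 L/s, C = (1900·0.02200 + 153.0·135.0)/2053 = 10.08 µg/L.
Below outfall 2: Q → 2153 L/s, C = (2053·10.08 + 100.0·135.0)/2153 = 15.88 µg/L.
Below outfall 3: Q → 2299 L/s, C = (2153·15.88 + 146.0·164.0)/2299 = 25.29 µg/L.

25.3 µg/L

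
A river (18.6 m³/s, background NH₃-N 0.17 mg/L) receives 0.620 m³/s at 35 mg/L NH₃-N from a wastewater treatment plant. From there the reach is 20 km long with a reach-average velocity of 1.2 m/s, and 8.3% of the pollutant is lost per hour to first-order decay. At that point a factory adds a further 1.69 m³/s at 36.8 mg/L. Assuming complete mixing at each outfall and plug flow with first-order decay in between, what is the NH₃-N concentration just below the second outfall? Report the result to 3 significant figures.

3.77 mg/L

After mixing, C = (18.60·0.1700 + 0.6200·35.00) / 19.22 = 24.86/19.22 = 1.294 mg/L; combined flow 19.22 m³/s.
Travel time t = 20·1000 / 1.2 = 16670 s = 4.630 h.
8.3%/h lost → k = −ln(1 − 0.083) = 0.08665 h⁻¹.
Decay over the reach: 1.294·exp(−kt) = 1.294·0.6696 = 0.8661 mg/L.
At the second outfall, C = (19.22·0.8661 + 1.690·36.80) / (19.22 + 1.690) = 3.770 mg/L.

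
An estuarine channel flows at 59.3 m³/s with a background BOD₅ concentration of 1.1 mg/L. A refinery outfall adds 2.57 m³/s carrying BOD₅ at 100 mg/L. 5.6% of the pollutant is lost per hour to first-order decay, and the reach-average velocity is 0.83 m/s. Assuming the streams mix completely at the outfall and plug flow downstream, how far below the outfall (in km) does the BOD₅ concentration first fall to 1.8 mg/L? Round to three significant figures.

55.1 km

Conservation of mass: C = (59.30·1.100 + 2.570·100.0) / 61.87 = 322.2/61.87 = 5.208 mg/L.
5.6%/h lost → k = −ln(1 − 0.056) = 0.05763 h⁻¹.
Set 5.208·exp(−k·t) = 1.8 → t = ln(5.208/1.8)/k = 66370 s = 18.44 h.
Distance = v·t = 0.83·66370 = 55090 m = 55.09 km.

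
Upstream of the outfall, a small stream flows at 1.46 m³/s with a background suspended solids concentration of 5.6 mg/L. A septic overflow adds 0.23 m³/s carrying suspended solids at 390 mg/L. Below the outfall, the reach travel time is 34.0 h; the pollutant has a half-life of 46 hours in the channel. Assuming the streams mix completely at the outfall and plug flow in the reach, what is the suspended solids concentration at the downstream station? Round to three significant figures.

34.7 mg/L

After mixing, C = (1.460·5.600 + 0.2300·390.0) / 1.690 = 97.88/1.690 = 57.91 mg/L.
Half-life 46 h → k = ln 2 / 46 = 0.01507 h⁻¹ = 0.3616 d⁻¹.
Decay over the reach: 57.91·exp(−kt) = 57.91·0.5991 = 34.70 mg/L.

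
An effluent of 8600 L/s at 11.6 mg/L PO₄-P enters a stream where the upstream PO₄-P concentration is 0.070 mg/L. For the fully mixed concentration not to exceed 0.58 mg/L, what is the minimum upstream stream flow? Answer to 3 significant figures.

186000 L/s

Set C_mix = 0.58: (Q·0.07000 + 8600·11.60) / (Q + 8600) = 0.58
→ Q = 8600·(11.60 − 0.58)/(0.58 − 0.07000) = 185800 L/s.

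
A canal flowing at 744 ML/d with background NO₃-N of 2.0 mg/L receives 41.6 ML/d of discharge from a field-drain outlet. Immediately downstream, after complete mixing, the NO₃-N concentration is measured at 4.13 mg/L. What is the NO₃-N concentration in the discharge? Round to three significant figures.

42.2 mg/L

Mass balance: 744.0·2.000 + 41.60·Cₑ = 785.6·4.130
→ Cₑ = (785.6·4.130 − 744.0·2.000) / 41.60 = 42.22 mg/L.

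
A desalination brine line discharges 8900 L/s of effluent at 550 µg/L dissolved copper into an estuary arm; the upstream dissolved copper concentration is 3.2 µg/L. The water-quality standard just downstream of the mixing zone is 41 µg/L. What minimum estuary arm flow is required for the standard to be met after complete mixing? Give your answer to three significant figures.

120000 L/s

Set C_mix = 41: (Q·3.200 + 8900·550.0) / (Q + 8900) = 41
→ Q = 8900·(550.0 − 41)/(41 − 3.200) = 119800 L/s.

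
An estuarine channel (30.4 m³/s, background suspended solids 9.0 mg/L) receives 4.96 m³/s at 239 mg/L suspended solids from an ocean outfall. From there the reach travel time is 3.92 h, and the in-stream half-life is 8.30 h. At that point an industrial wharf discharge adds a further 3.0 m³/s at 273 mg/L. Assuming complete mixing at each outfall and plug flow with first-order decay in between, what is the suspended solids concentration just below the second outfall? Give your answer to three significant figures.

Mixed concentration C = ΣQC/ΣQ = (30.40·9.000 + 4.960·239.0) / 35.36 = 1459/35.36 = 41.26 mg/L; combined flow 35.36 m³/s.
Half-life 8.30 h → k = ln 2 / 8.30 = 0.08351 h⁻¹ = 2.004 d⁻¹.
Applying C = C₀e^(−kt): 41.26 × 0.7208 = 29.74 mg/L.
At the second outfall, C = (35.36·29.74 + 3.000·273.0) / (35.36 + 3.000) = 48.77 mg/L.

48.8 mg/L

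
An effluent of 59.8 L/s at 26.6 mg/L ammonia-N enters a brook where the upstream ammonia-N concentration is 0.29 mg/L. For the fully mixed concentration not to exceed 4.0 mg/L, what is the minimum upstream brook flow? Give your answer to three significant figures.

364 L/s

Set C_mix = 4.0: (Q·0.2900 + 59.80·26.60) / (Q + 59.80) = 4.0
→ Q = 59.80·(26.60 − 4.0)/(4.0 − 0.2900) = 364.3 L/s.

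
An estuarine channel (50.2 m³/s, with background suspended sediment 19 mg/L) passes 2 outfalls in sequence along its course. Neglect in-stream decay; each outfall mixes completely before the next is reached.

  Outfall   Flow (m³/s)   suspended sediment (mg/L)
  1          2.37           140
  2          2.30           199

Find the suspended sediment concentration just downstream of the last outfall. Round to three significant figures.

31.8 mg/L

Below outfall 1: Q → 52.57 m³/s, C = (50.20·19.00 + 2.370·140.0)/52.57 = 24.46 mg/L.
Below outfall 2: Q → 54.87 m³/s, C = (52.57·24.46 + 2.300·199.0)/54.87 = 31.77 mg/L.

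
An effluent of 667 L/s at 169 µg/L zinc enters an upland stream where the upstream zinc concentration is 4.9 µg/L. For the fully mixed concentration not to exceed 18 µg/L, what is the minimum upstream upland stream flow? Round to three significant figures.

7690 L/s

Set C_mix = 18: (Q·4.900 + 667.0·169.0) / (Q + 667.0) = 18
→ Q = 667.0·(169.0 − 18)/(18 − 4.900) = 7688 L/s.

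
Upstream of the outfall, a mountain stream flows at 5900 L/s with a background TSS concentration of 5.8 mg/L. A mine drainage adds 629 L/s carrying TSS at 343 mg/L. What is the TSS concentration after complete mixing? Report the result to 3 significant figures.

38.3 mg/L

After mixing, C = (5900·5.800 + 629.0·343.0) / 6529 = 250000/6529 = 38.29 mg/L.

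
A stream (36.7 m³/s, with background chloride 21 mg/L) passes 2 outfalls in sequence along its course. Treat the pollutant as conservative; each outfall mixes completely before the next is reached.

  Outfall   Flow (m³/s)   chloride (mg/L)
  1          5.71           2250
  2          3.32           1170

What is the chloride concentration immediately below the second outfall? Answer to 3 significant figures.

383 mg/L

After outfall 1: Q = 36.70 + 5.710 = 42.41 m³/s; C = (36.70·21.00 + 5.710·2250)/42.41 = 321.1 mg/L.
After outfall 2: Q = 42.41 + 3.320 = 45.73 m³/s; C = (42.41·321.1 + 3.320·1170)/45.73 = 382.7 mg/L.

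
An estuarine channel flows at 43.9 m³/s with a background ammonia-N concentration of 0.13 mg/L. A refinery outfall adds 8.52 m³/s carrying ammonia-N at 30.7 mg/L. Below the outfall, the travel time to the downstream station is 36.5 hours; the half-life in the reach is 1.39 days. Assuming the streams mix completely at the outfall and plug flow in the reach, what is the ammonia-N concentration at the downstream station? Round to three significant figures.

After mixing, C = (43.90·0.1300 + 8.520·30.70) / 52.42 = 267.3/52.42 = 5.099 mg/L.
Half-life 1.39 d → k = ln 2 / 1.39 = 0.4987 d⁻¹.
After decay, C = 5.099 × e^(−kt) = 5.099 × 0.4684 = 2.388 mg/L.

2.39 mg/L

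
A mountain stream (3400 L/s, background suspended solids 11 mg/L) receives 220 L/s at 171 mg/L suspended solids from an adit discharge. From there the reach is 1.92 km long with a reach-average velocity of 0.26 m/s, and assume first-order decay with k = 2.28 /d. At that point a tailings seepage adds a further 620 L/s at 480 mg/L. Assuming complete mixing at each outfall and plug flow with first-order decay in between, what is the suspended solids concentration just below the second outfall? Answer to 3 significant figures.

Mixed concentration C = ΣQC/ΣQ = (3400·11.00 + 220.0·171.0) / 3620 = 75020/3620 = 20.72 mg/L; combined flow 3620 L/s.
Travel time t = 1.92·1000 / 0.26 = 7385 s = 2.051 h.
Decay over the reach: 20.72·exp(−kt) = 20.72·0.8229 = 17.05 mg/L.
Second outfall: C = (3620·17.05 + 620.0·480.0)/4240 = 84.75 mg/L.

84.7 mg/L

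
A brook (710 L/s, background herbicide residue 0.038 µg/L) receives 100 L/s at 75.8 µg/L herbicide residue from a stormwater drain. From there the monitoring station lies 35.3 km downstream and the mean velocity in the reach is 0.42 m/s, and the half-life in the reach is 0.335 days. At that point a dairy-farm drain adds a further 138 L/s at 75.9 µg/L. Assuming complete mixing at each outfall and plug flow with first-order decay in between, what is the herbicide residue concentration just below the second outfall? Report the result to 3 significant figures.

12.1 µg/L

After mixing, C = (710.0·0.03800 + 100.0·75.80) / 810.0 = 7607/810.0 = 9.391 µg/L; combined flow 810.0 L/s.
Travel time t = 35.3·1000 / 0.42 = 84050 s = 23.35 h.
Half-life 0.335 d → k = ln 2 / 0.335 = 2.069 d⁻¹.
First-order decay: C = 9.391·exp(−k·t) = 9.391·0.1336 = 1.255 µg/L.
Second outfall: C = (810.0·1.255 + 138.0·75.90)/948.0 = 12.12 µg/L.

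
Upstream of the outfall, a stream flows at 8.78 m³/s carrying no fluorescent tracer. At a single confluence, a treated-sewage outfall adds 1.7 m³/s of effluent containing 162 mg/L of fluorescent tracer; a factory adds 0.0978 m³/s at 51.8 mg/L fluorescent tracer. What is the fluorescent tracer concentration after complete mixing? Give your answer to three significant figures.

26.5 mg/L

After mixing, C = (8.780·0 + 1.700·162.0 + 0.09780·51.80) / 10.58 = 280.5/10.58 = 26.51 mg/L.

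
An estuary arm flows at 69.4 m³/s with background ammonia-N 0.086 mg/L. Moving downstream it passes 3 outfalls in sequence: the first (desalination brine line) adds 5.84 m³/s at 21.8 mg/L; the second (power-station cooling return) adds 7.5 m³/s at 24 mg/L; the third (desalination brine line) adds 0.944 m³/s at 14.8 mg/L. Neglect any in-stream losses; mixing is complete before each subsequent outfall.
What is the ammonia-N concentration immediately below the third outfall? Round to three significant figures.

3.91 mg/L

Below outfall 1: Q → 75.24 m³/s, C = (69.40·0.08600 + 5.840·21.80)/75.24 = 1.771 mg/L.
Below outfall 2: Q → 82.74 m³/s, C = (75.24·1.771 + 7.500·24.00)/82.74 = 3.786 mg/L.
Below outfall 3: Q → 83.68 m³/s, C = (82.74·3.786 + 0.9440·14.80)/83.68 = 3.911 mg/L.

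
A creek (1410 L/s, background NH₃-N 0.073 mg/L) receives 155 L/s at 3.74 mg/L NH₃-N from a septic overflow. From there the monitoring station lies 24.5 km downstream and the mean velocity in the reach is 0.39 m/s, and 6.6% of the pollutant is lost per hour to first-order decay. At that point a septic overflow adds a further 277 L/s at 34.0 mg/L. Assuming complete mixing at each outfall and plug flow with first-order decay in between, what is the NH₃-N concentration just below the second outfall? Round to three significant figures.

Conservation of mass: C = (1410·0.07300 + 155.0·3.740) / 1565 = 682.6/1565 = 0.4362 mg/L; combined flow 1565 L/s.
Travel time t = 24.5·1000 / 0.39 = 62820 s = 17.45 h.
6.6%/h lost → k = −ln(1 − 0.066) = 0.06828 h⁻¹.
After decay, C = 0.4362 × e^(−kt) = 0.4362 × 0.3038 = 0.1325 mg/L.
Second outfall: C = (1565·0.1325 + 277.0·34.00)/1842 = 5.225 mg/L.

5.23 mg/L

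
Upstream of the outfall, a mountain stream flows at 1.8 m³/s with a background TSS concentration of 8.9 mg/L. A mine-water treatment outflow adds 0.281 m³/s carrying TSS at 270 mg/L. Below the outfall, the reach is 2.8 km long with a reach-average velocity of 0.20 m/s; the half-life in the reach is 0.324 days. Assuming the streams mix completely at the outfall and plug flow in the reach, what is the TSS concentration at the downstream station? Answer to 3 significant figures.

Mixed concentration C = ΣQC/ΣQ = (1.800·8.900 + 0.2810·270.0) / 2.081 = 91.89/2.081 = 44.16 mg/L.
Travel time t = 2.8·1000 / 0.20 = 14000 s = 3.889 h.
Half-life 0.324 d → k = ln 2 / 0.324 = 2.139 d⁻¹.
Applying C = C₀e^(−kt): 44.16 × 0.7071 = 31.22 mg/L.

31.2 mg/L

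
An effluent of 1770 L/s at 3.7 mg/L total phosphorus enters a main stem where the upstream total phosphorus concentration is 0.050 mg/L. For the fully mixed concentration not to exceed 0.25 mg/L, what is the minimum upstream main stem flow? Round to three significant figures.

30500 L/s

Set C_mix = 0.25: (Q·0.05000 + 1770·3.700) / (Q + 1770) = 0.25
→ Q = 1770·(3.700 − 0.25)/(0.25 − 0.05000) = 30530 L/s.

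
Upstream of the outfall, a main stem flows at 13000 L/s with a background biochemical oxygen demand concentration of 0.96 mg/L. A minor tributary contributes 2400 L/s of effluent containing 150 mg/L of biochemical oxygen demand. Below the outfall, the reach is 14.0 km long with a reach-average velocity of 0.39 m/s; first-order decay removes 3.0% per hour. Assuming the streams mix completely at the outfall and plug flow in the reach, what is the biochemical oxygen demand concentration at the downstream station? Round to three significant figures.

Flow-weighted average: C = (13000·0.9600 + 2400·150.0) / 15400 = 372500/15400 = 24.19 mg/L.
Travel time t = 14.0·1000 / 0.39 = 35900 s = 9.972 h.
3.0%/h lost → k = −ln(1 − 0.03) = 0.03046 h⁻¹.
Decay over the reach: 24.19·exp(−kt) = 24.19·0.7381 = 17.85 mg/L.

17.9 mg/L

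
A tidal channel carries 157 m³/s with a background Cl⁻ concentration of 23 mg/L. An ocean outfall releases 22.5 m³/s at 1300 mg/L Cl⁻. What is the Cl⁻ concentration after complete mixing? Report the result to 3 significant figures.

183 mg/L

After mixing, C = (157.0·23.00 + 22.50·1300) / 179.5 = 32860/179.5 = 183.1 mg/L.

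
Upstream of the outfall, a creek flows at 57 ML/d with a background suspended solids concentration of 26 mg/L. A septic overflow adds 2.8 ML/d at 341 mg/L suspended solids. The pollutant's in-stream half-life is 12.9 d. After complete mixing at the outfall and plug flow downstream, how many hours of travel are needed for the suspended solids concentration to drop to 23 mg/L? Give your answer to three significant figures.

After mixing, C = (57.00·26.00 + 2.800·341.0) / 59.80 = 2437/59.80 = 40.75 mg/L.
Half-life 12.9 d → k = ln 2 / 12.9 = 0.05373 d⁻¹.
40.75·exp(−k·t) = 23 → t = ln(40.75/23)/k = 919700 s = 255.5 h.

255 h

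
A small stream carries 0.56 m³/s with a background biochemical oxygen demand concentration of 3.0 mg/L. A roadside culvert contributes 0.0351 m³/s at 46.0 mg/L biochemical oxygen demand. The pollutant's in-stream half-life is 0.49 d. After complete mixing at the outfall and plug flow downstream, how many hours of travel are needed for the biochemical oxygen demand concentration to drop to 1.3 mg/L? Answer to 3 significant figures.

24.6 h

Mass balance: C = (0.5600·3.000 + 0.03510·46.00) / 0.5951 = 3.295/0.5951 = 5.536 mg/L.
Half-life 0.49 d → k = ln 2 / 0.49 = 1.415 d⁻¹.
5.536·exp(−k·t) = 1.3 → t = ln(5.536/1.3)/k = 88500 s = 24.58 h.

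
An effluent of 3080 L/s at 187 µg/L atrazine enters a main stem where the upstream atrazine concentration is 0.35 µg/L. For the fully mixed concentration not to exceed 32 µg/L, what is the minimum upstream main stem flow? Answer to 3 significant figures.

Set C_mix = 32: (Q·0.3500 + 3080·187.0) / (Q + 3080) = 32
→ Q = 3080·(187.0 − 32)/(32 − 0.3500) = 15080 L/s.

15100 L/s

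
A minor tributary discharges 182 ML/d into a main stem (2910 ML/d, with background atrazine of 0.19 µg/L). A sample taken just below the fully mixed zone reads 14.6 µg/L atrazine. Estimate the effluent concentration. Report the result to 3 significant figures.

Mass balance: 2910·0.1900 + 182.0·Cₑ = 3092·14.60
→ Cₑ = (3092·14.60 − 2910·0.1900) / 182.0 = 245.0 µg/L.

245 µg/L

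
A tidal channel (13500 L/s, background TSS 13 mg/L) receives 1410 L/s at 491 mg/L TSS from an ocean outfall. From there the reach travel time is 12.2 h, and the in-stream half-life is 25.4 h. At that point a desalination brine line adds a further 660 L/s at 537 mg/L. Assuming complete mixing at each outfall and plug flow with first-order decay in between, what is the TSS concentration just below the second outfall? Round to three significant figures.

62.7 mg/L

Mass balance: C = (13500·13.00 + 1410·491.0) / 14910 = 867800/14910 = 58.20 mg/L; combined flow 14910 L/s.
Half-life 25.4 h → k = ln 2 / 25.4 = 0.02729 h⁻¹ = 0.6549 d⁻¹.
Decay over the reach: 58.20·exp(−kt) = 58.20·0.7168 = 41.72 mg/L.
At the second outfall, C = (14910·41.72 + 660.0·537.0) / (14910 + 660.0) = 62.72 mg/L.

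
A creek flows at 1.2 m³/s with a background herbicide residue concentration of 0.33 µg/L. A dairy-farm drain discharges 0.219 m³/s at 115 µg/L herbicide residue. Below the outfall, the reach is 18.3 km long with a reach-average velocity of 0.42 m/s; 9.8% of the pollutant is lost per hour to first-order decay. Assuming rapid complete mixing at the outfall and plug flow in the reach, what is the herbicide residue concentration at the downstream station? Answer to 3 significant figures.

5.17 µg/L

Mass balance: C = (1.200·0.3300 + 0.2190·115.0) / 1.419 = 25.58/1.419 = 18.03 µg/L.
Travel time t = 18.3·1000 / 0.42 = 43570 s = 12.10 h.
9.8%/h lost → k = −ln(1 − 0.098) = 0.1031 h⁻¹.
After decay, C = 18.03 × e^(−kt) = 18.03 × 0.2870 = 5.174 µg/L.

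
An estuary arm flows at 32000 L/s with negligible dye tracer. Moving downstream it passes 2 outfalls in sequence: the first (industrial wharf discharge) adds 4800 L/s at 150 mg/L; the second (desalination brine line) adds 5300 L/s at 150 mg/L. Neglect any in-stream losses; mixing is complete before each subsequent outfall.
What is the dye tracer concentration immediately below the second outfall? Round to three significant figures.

Outfall 1: combined Q = 36800 L/s; C = (32000·0 + 4800·150.0)/36800 = 19.57 mg/L.
Outfall 2: combined Q = 42100 L/s; C = (36800·19.57 + 5300·150.0)/42100 = 35.99 mg/L.

36.0 mg/L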